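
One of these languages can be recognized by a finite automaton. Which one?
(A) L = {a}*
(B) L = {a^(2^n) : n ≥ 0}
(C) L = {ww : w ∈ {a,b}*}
(A) {a}*

(A) L = {a}* is regular.

This can be recognized by a finite automaton (DFA/NFA).
Regular expressions like {a}* define regular languages.

The other choices are not regular:
- {a^(2^n) : n ≥ 0}: After pumping, length is no longer a power of 2
- {ww : w ∈ {a,b}*}: After pumping, the two halves no longer match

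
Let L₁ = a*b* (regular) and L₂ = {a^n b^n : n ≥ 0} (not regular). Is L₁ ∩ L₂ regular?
No — L₁ ∩ L₂ is not regular.

Every string a^n b^n already lies in a*b*, so L₁ ∩ L₂ = {a^n b^n : n ≥ 0} = L₂ itself, which is the standard non-regular language (pump s = a^p b^p).

Note that the bare facts "L₁ regular, L₂ non-regular" do not settle the question by themselves: the closure of regular languages under ∪, ∩, complement and difference applies only when BOTH operands are regular. With a non-regular operand the result can come out regular or non-regular depending on the specific languages, so one has to work out L₁ ∩ L₂ for this particular pair, as above.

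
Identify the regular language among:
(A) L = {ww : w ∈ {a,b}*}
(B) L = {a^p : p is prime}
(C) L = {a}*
(C) {a}*

(C) L = {a}* is regular.

This can be recognized by a finite automaton (DFA/NFA).
Regular expressions like {a}* define regular languages.

The other choices are not regular:
- {ww : w ∈ {a,b}*}: After pumping, the two halves no longer match
- {a^p : p is prime}: After pumping, the length becomes composite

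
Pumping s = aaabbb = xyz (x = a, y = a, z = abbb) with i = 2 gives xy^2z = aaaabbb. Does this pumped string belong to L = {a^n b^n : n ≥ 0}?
No

xy²z = a · aa · abbb = aaaabbb.
aaaabbb has 4 a's and 3 b's; 4 ≠ 3, so it is not in L.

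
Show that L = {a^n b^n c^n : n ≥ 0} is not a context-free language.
Assume for contradiction that L is context-free, and let p ≥ 1 be the pumping length given by the pumping lemma for CFLs.
Choose s = a^p b^p c^p. Then s ∈ L and |s| = 3p ≥ p.
By the CFL pumping lemma, s = uvxyz for some u, v, x, y, z with |vxy| ≤ p, |vy| ≥ 1, and uv^i xy^i z ∈ L for every i ≥ 0.

Because |vxy| ≤ p, the window vxy cannot contain both an a and a c: any substring of s containing both must include the entire block b^p plus at least one a and one c, so it has length ≥ p + 2 > p.
Hence at least one of the letters a, c does not occur in vy at all.

Take i = 0: the string uxz is obtained from s by deleting |vy| ≥ 1 symbols, so |uxz| = 3p − |vy| < 3p.
But the letter (a or c) that does not occur in vy still occurs exactly p times in uxz. Every string of L with exactly p copies of some letter is a^p b^p c^p, of length 3p. Since |uxz| < 3p, uxz ∉ L.

This contradicts the CFL pumping lemma, which requires uv^i xy^i z ∈ L for all i ≥ 0.
Hence L = {a^n b^n c^n : n ≥ 0} is not context-free. ∎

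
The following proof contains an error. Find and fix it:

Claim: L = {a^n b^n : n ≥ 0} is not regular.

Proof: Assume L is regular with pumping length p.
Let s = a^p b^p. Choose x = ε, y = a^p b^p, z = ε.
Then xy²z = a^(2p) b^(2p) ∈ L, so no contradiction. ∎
Error: The decomposition violates |xy| ≤ p. With y = a^p b^p, |xy| = |y| = 2p > p. (The proof also miscomputes xy²z, which would be a^p b^p a^p b^p rather than a^(2p) b^(2p), and it wrongly treats one harmless decomposition as settling the matter — the prover does not get to choose the decomposition.)

Correction: The pumping lemma requires |xy| ≤ p, and the argument must handle every decomposition satisfying |xy| ≤ p, |y| ≥ 1. Since s starts with p a's, any such y consists only of a's, say y = a^k with k ≥ 1. Then xy²z = a^(p+k) b^p has unequal numbers of a's and b's, so xy²z ∉ L — the required contradiction.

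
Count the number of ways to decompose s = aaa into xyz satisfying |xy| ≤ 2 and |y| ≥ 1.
3

For s = 'aaa' with pumping length p = 2:

Constraints: |xy| ≤ 2, |y| > 0

Valid decompositions (|xy| ≤ p, |y| ≥ 1):
  • x='', y='a', z='aa'
  • x='a', y='a', z='a'
  • x='', y='aa', z='a'

Total count: 3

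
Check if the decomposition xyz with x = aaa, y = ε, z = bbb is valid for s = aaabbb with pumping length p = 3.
Violated: |y| > 0

The decomposition x = aaa, y = ε, z = bbb for s = aaabbb with p = 3
violates the constraint: |y| > 0

|y| = 0, but the pumping lemma requires |y| > 0 (y must be non-empty).

Pumping lemma constraints:
1. xyz = s (decomposition is valid)
2. |xy| ≤ p
3. |y| > 0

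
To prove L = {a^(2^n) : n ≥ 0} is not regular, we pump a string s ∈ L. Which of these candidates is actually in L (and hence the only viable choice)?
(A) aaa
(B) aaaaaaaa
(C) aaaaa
(B) aaaaaaaa

The pumping lemma is applied to a string s that lies in L, so first check membership of each option:
- (A) aaa has length 3, strictly between 2^1 = 2 and 2^2 = 4, so it is not in L ✗
- (B) aaaaaaaa has length 8 = 2^3, so it is in L ✓
- (C) aaaaa has length 5, strictly between 2^2 = 4 and 2^3 = 8, so it is not in L ✗

Only (B) aaaaaaaa is in L, so it is the only candidate that could play the role of s.
(In a complete proof one picks s in terms of the pumping length p so that |s| ≥ p is guaranteed; a fixed string like aaaaaaaa illustrates the shape of such an s.)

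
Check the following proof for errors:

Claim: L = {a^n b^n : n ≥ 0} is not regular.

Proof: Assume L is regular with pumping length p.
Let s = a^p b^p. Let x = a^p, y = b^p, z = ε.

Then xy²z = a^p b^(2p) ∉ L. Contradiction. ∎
The proof is INCORRECT.

Error: The decomposition violates |xy| ≤ p.
With x = a^p and y = b^p, we have |xy| = 2p > p.
The pumping lemma requires |xy| ≤ p, so y must be within the first p characters.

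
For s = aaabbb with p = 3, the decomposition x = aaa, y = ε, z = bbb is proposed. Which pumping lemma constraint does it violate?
Violated: |y| > 0

The decomposition x = aaa, y = ε, z = bbb for s = aaabbb with p = 3
violates the constraint: |y| > 0

|y| = 0, but the pumping lemma requires |y| > 0 (y must be non-empty).

Pumping lemma constraints:
1. xyz = s (decomposition is valid)
2. |xy| ≤ p
3. |y| > 0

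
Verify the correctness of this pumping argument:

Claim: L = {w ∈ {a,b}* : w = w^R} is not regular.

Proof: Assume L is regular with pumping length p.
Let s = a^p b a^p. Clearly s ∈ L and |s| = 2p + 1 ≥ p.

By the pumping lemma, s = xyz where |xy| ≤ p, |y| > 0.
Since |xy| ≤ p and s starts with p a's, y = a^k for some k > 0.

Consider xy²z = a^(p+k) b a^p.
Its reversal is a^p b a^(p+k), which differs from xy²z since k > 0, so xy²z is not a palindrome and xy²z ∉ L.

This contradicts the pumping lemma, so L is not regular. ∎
The proof is correct.

This proof is valid because:
1. s = a^p b a^p is in L and is chosen in terms of p, so |s| ≥ p holds for every p
2. The decomposition analysis is correct: |xy| ≤ p forces y to lie inside the leading a's
3. The contradiction is valid: a^(p+k) b a^p has more a's before the b than after it, so it is not a palindrome
4. The conclusion follows logically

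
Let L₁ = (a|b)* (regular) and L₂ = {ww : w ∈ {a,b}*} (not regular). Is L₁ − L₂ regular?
No — L₁ − L₂ is not regular.

L₁ − L₂ is the complement of {ww} within {a,b}*. If it were regular, its complement {ww} would be regular as well (regular languages are closed under complement) — contradiction. So L₁ − L₂ is not regular.

Note that the bare facts "L₁ regular, L₂ non-regular" do not settle the question by themselves: the closure of regular languages under ∪, ∩, complement and difference applies only when BOTH operands are regular. With a non-regular operand the result can come out regular or non-regular depending on the specific languages, so one has to work out L₁ − L₂ for this particular pair, as above.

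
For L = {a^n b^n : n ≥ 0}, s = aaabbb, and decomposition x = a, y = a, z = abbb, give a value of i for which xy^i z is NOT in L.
i = 0

xy⁰z = a · ε · abbb = aabbb; aabbb has 2 a's and 3 b's; 2 ≠ 3, so it is not in L.
(Other choices also work, e.g. i = 2, 3; only i = 1 is guaranteed to stay in L since xy¹z = s.)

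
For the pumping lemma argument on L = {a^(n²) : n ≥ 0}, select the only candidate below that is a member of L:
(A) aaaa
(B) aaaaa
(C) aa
(A) aaaa

The pumping lemma is applied to a string s that lies in L, so first check membership of each option:
- (A) aaaa has length 4 = 2², a perfect square, so it is in L ✓
- (B) aaaaa has length 5, strictly between 2² = 4 and 3² = 9, so it is not in L ✗
- (C) aa has length 2, strictly between 1² = 1 and 2² = 4, so it is not in L ✗

Only (A) aaaa is in L, so it is the only candidate that could play the role of s.
(In a complete proof one picks s in terms of the pumping length p so that |s| ≥ p is guaranteed; a fixed string like aaaa illustrates the shape of such an s.)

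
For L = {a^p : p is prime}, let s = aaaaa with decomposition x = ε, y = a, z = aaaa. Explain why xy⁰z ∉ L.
xy⁰z = aaaa ∉ L

Pumping with i = 0 replaces y = a by y⁰ = ε:
- Original: s = xyz = aaaaa; aaaaa has length 5, which is prime, so it is in L
- Pumped: xy⁰z = ε · ε · aaaa = aaaa
- aaaa has length 4 = 2 × 2, which is not prime, so it is not in L

The pumping lemma would require xy⁰z ∈ L, so this decomposition yields a contradiction.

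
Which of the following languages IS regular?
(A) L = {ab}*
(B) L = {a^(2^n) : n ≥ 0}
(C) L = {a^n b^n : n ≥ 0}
(A) {ab}*

(A) L = {ab}* is regular.

This can be recognized by a finite automaton (DFA/NFA).
Regular expressions like {ab}* define regular languages.

The other choices are not regular:
- {a^(2^n) : n ≥ 0}: After pumping, length is no longer a power of 2
- {a^n b^n : n ≥ 0}: After pumping, the number of a's and b's become unequal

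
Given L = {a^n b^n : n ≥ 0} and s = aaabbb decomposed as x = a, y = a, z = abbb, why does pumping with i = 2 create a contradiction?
xy²z = aaaabbb ∉ L

Pumping with i = 2 replaces y = a by y² = aa:
- Original: s = xyz = aaabbb; aaabbb = a^3 b^3 has equal counts (3 = 3), so it is in L
- Pumped: xy²z = a · aa · abbb = aaaabbb
- aaaabbb has 4 a's and 3 b's; 4 ≠ 3, so it is not in L

The pumping lemma would require xy²z ∈ L, so this decomposition yields a contradiction.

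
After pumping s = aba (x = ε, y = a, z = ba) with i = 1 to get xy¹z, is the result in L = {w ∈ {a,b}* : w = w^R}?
Yes

xy¹z = ε · a · ba = aba.
aba reversed is aba, the same string, so it is a palindrome and is in L.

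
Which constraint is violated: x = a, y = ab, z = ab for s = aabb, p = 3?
Violated: xyz = s

The decomposition x = a, y = ab, z = ab for s = aabb with p = 3
violates the constraint: xyz = s

xyz = 'a' + 'ab' + 'ab' = 'aabab' ≠ 'aabb' = s. The decomposition doesn't reconstruct s.

Pumping lemma constraints:
1. xyz = s (decomposition is valid)
2. |xy| ≤ p
3. |y| > 0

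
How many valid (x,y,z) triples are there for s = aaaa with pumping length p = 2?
3

For s = 'aaaa' with pumping length p = 2:

Constraints: |xy| ≤ 2, |y| > 0

Valid decompositions (|xy| ≤ p, |y| ≥ 1):
  • x='', y='a', z='aaa'
  • x='a', y='a', z='aa'
  • x='', y='aa', z='aa'

Total count: 3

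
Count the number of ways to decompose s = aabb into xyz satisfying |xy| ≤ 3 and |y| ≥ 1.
6

For s = 'aabb' with pumping length p = 3:

Constraints: |xy| ≤ 3, |y| > 0

Valid decompositions (|xy| ≤ p, |y| ≥ 1):
  • x='', y='a', z='abb'
  • x='a', y='a', z='bb'
  • x='', y='aa', z='bb'
  • x='aa', y='b', z='b'
  • x='a', y='ab', z='b'
  • x='', y='aab', z='b'

Total count: 6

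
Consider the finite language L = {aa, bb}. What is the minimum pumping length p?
p = 3

For a finite language L, the pumping lemma holds vacuously if p > max|s| for s ∈ L.

The longest string in L = {aa, bb} has length 2.
If p = 3, then no string s ∈ L has |s| ≥ p, so the condition is vacuously true.

The minimum pumping length is p = 3.

Why no smaller p works: for any p ≤ 2, the longest string s ∈ L has |s| = 2 ≥ p, so it would
have to be pumpable; but pumping up (i = 2, 3, ...) produces ever longer strings, which cannot all lie in the
finite language L. So the pumping property fails for every p ≤ 2.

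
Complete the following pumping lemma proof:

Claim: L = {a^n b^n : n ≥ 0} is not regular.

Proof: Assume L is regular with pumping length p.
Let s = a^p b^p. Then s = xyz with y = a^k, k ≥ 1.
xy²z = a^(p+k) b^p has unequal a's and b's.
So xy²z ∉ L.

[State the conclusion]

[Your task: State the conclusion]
This contradicts the pumping lemma for regular languages,
which guarantees xy^i z ∈ L for all i ≥ 0.

Since our assumption that L is regular leads to a contradiction,
we conclude that L = {a^n b^n : n ≥ 0} is NOT regular. ∎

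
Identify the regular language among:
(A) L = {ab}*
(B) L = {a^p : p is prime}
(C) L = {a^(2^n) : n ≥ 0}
(A) {ab}*

(A) L = {ab}* is regular.

This can be recognized by a finite automaton (DFA/NFA).
Regular expressions like {ab}* define regular languages.

The other choices are not regular:
- {a^p : p is prime}: After pumping, the length becomes composite
- {a^(2^n) : n ≥ 0}: After pumping, length is no longer a power of 2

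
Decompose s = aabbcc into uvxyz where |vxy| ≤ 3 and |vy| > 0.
u='aa', v='b', x='b', y='c', z='c'

For s = aabbcc with pumping length p = 3:

One valid decomposition:
- u = 'aa'
- v = 'b'
- x = 'b'
- y = 'c'
- z = 'c'

Verification:
- uvxyz = 'aa' + 'b' + 'b' + 'c' + 'c' = aabbcc ✓
- |vxy| = |'bbc'| = 3 ≤ 3 ✓
- |vy| = |'bc'| = 2 > 0 ✓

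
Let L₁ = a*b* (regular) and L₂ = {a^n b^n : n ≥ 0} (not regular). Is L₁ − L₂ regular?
No — L₁ − L₂ is not regular.

a*b* − {a^n b^n} = {a^n b^m : n ≠ m}. If this were regular, then its complement intersected with a*b*, namely {a^n b^n : n ≥ 0}, would be regular too (closure under complement and intersection) — contradiction. So L₁ − L₂ is not regular.

Note that the bare facts "L₁ regular, L₂ non-regular" do not settle the question by themselves: the closure of regular languages under ∪, ∩, complement and difference applies only when BOTH operands are regular. With a non-regular operand the result can come out regular or non-regular depending on the specific languages, so one has to work out L₁ − L₂ for this particular pair, as above.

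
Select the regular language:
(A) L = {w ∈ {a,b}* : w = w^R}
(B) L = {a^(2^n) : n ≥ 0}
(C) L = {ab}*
(C) {ab}*

(C) L = {ab}* is regular.

This can be recognized by a finite automaton (DFA/NFA).
Regular expressions like {ab}* define regular languages.

The other choices are not regular:
- {w ∈ {a,b}* : w = w^R}: After pumping, the string is no longer symmetric
- {a^(2^n) : n ≥ 0}: After pumping, length is no longer a power of 2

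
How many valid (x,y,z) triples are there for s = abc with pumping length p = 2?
3

For s = 'abc' with pumping length p = 2:

Constraints: |xy| ≤ 2, |y| > 0

Valid decompositions (|xy| ≤ p, |y| ≥ 1):
  • x='', y='a', z='bc'
  • x='a', y='b', z='c'
  • x='', y='ab', z='c'

Total count: 3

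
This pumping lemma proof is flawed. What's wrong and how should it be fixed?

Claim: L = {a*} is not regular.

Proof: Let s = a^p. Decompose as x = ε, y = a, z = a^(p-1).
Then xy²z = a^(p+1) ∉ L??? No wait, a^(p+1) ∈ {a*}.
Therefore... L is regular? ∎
Error: The proof attempts to show a*  is not regular, but a* IS regular!

Correction: a* is a regular language (recognized by a simple DFA with one accepting state and self-loop on 'a'). The pumping lemma can only prove non-regularity, not regularity. For regular languages, pumping always works.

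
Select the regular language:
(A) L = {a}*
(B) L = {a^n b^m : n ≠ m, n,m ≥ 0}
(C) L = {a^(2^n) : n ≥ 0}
(A) {a}*

(A) L = {a}* is regular.

This can be recognized by a finite automaton (DFA/NFA).
Regular expressions like {a}* define regular languages.

The other choices are not regular:
- {a^n b^m : n ≠ m, n,m ≥ 0}: After pumping a's, we can make n = m
- {a^(2^n) : n ≥ 0}: After pumping, length is no longer a power of 2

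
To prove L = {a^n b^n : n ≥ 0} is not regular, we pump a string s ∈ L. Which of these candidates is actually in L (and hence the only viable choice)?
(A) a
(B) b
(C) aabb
(C) aabb

The pumping lemma is applied to a string s that lies in L, so first check membership of each option:
- (A) a has 1 a's and 0 b's; 1 ≠ 0, so it is not in L ✗
- (B) b has 0 a's and 1 b's; 0 ≠ 1, so it is not in L ✗
- (C) aabb = a^2 b^2 has equal counts (2 = 2), so it is in L ✓

Only (C) aabb is in L, so it is the only candidate that could play the role of s.
(In a complete proof one picks s in terms of the pumping length p so that |s| ≥ p is guaranteed; a fixed string like aabb illustrates the shape of such an s.)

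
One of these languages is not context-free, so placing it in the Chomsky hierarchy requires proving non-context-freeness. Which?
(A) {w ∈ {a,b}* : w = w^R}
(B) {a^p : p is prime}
(B) {a^p : p is prime}

(B) {a^p : p is prime} requires the CFL pumping lemma.

- {w ∈ {a,b}* : w = w^R} is context-free (but not regular)
  • Can be shown non-regular with the regular pumping lemma
  • After pumping, the string is no longer symmetric

- {a^p : p is prime} is NOT context-free
  • Requires the CFL pumping lemma to prove
  • The CFL pumping lemma also fails because prime gaps are unbounded

The CFL pumping lemma is "stronger" in that it can prove non-membership
in the larger class of context-free languages.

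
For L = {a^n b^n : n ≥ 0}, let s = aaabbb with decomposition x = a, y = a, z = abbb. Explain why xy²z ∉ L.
xy²z = aaaabbb ∉ L

Pumping with i = 2 replaces y = a by y² = aa:
- Original: s = xyz = aaabbb; aaabbb = a^3 b^3 has equal counts (3 = 3), so it is in L
- Pumped: xy²z = a · aa · abbb = aaaabbb
- aaaabbb has 4 a's and 3 b's; 4 ≠ 3, so it is not in L

The pumping lemma would require xy²z ∈ L, so this decomposition yields a contradiction.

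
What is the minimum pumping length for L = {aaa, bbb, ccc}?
p = 4

For a finite language L, the pumping lemma holds vacuously if p > max|s| for s ∈ L.

The longest string in L = {aaa, bbb, ccc} has length 3.
If p = 4, then no string s ∈ L has |s| ≥ p, so the condition is vacuously true.

The minimum pumping length is p = 4.

Why no smaller p works: for any p ≤ 3, the longest string s ∈ L has |s| = 3 ≥ p, so it would
have to be pumpable; but pumping up (i = 2, 3, ...) produces ever longer strings, which cannot all lie in the
finite language L. So the pumping property fails for every p ≤ 3.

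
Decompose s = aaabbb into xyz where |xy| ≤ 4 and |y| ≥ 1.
x = 'aa', y = 'a', z = 'bbb'

For s = aaabbb and p = 4, one valid decomposition is:
- x = 'aa' (length 2)
- y = 'a' (length 1)
- z = 'bbb' (length 3)

Verification:
- xyz = 'aa' + 'a' + 'bbb' = aaabbb ✓
- |xy| = 3 ≤ 4 ✓
- |y| = 1 > 0 ✓

All pumping lemma constraints are satisfied.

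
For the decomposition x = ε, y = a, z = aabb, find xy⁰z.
aabb

Given x = '', y = 'a', z = 'aabb' and i = 0:

xy^0z = x + y·y·...·y (0 times) + z
       = '' + 'a'^0 + 'aabb'
       = '' + '' + 'aabb'
       = 'aabb'

The pumped string is 'aabb' with length 4.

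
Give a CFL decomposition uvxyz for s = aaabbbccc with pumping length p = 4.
u='aa', v='a', x='bb', y='b', z='ccc'

For s = aaabbbccc with pumping length p = 4:

One valid decomposition:
- u = 'aa'
- v = 'a'
- x = 'bb'
- y = 'b'
- z = 'ccc'

Verification:
- uvxyz = 'aa' + 'a' + 'bb' + 'b' + 'ccc' = aaabbbccc ✓
- |vxy| = |'abbb'| = 4 ≤ 4 ✓
- |vy| = |'ab'| = 2 > 0 ✓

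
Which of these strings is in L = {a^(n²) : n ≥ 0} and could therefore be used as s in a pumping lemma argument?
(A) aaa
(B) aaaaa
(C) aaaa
(C) aaaa

The pumping lemma is applied to a string s that lies in L, so first check membership of each option:
- (A) aaa has length 3, strictly between 1² = 1 and 2² = 4, so it is not in L ✗
- (B) aaaaa has length 5, strictly between 2² = 4 and 3² = 9, so it is not in L ✗
- (C) aaaa has length 4 = 2², a perfect square, so it is in L ✓

Only (C) aaaa is in L, so it is the only candidate that could play the role of s.
(In a complete proof one picks s in terms of the pumping length p so that |s| ≥ p is guaranteed; a fixed string like aaaa illustrates the shape of such an s.)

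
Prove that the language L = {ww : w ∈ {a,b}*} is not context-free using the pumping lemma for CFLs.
Assume for contradiction that L is context-free, and let p ≥ 1 be the pumping length given by the pumping lemma for CFLs.
Choose s = a^p b^p a^p b^p. Then s ∈ L (take w = a^p b^p) and |s| = 4p ≥ p.
By the CFL pumping lemma, s = uvxyz for some u, v, x, y, z with |vxy| ≤ p, |vy| ≥ 1, and uv^i xy^i z ∈ L for every i ≥ 0.

Write s as four blocks A₁ B₁ A₂ B₂ with A₁ = A₂ = a^p and B₁ = B₂ = b^p. Since |vxy| ≤ p, the window vxy lies inside at most two adjacent blocks. Take i = 0 and let t = uxz, so |t| = 4p − |vy| with 1 ≤ |vy| ≤ p. If |t| is odd, t ∉ L immediately, so assume |vy| is even (hence |vy| ≥ 2) and |t|/2 = 2p − |vy|/2, which satisfies p ≤ |t|/2 ≤ 2p − 1.

Case 1 (vxy inside A₁B₁): t = a^(p−j) b^(p−l) a^p b^p with j + l = |vy|. The second half of t has length < 2p, so it is a suffix of the trailing a^p b^p and ends in b; the first half is a^(p−j) b^(p−l) a^((j+l)/2), which ends in a because (j+l)/2 ≥ 1. The halves differ, so t ∉ L.

Case 2 (vxy inside B₁A₂, straddling the middle): t = a^p b^(p−j) a^(p−l) b^p with j + l = |vy|. If t = ww, then w is a prefix of t of length ≥ p, so w begins with a^p; and w is a suffix of t of length ≥ p, so w ends with b^p. That forces |w| ≥ 2p, contradicting |w| = |t|/2 ≤ 2p − 1. So t ∉ L.

Case 3 (vxy inside A₂B₂): t = a^p b^p a^(p−j) b^(p−l) with j + l = |vy|. The first half of t is a prefix of a^p b^p, so it begins with a; the second half is b^((j+l)/2) a^(p−j) b^(p−l), which begins with b. The halves differ, so t ∉ L.

In every case uv⁰xy⁰z = uxz ∉ L.

This contradicts the CFL pumping lemma, which requires uv^i xy^i z ∈ L for all i ≥ 0.
Hence L = {ww : w ∈ {a,b}*} is not context-free. ∎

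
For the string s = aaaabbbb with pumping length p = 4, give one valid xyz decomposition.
x = 'a', y = 'aa', z = 'abbbb'

For s = aaaabbbb and p = 4, one valid decomposition is:
- x = 'a' (length 1)
- y = 'aa' (length 2)
- z = 'abbbb' (length 5)

Verification:
- xyz = 'a' + 'aa' + 'abbbb' = aaaabbbb ✓
- |xy| = 3 ≤ 4 ✓
- |y| = 2 > 0 ✓

All pumping lemma constraints are satisfied.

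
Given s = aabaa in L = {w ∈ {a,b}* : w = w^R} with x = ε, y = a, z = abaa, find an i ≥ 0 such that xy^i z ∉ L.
i = 2

xy²z = ε · aa · abaa = aaabaa; aaabaa reversed is aabaaa ≠ aaabaa, so it is not a palindrome and is not in L.
(Other choices also work, e.g. i = 0, 3; only i = 1 is guaranteed to stay in L since xy¹z = s.)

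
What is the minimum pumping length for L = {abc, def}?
p = 4

For a finite language L, the pumping lemma holds vacuously if p > max|s| for s ∈ L.

The longest string in L = {abc, def} has length 3.
If p = 4, then no string s ∈ L has |s| ≥ p, so the condition is vacuously true.

The minimum pumping length is p = 4.

Why no smaller p works: for any p ≤ 3, the longest string s ∈ L has |s| = 3 ≥ p, so it would
have to be pumpable; but pumping up (i = 2, 3, ...) produces ever longer strings, which cannot all lie in the
finite language L. So the pumping property fails for every p ≤ 3.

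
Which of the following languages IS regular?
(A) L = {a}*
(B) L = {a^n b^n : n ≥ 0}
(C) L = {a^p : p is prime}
(A) {a}*

(A) L = {a}* is regular.

This can be recognized by a finite automaton (DFA/NFA).
Regular expressions like {a}* define regular languages.

The other choices are not regular:
- {a^p : p is prime}: After pumping, the length becomes composite
- {a^n b^n : n ≥ 0}: After pumping, the number of a's and b's become unequal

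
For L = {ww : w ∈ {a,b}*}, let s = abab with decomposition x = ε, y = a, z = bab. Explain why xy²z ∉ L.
xy²z = aabab ∉ L

Pumping with i = 2 replaces y = a by y² = aa:
- Original: s = xyz = abab; abab splits into halves ab · ab, which are equal, so it is in L (w = ab)
- Pumped: xy²z = ε · aa · bab = aabab
- aabab has odd length 5, so it cannot be written as ww and is not in L

The pumping lemma would require xy²z ∈ L, so this decomposition yields a contradiction.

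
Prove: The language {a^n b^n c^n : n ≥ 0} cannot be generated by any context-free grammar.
Assume for contradiction that L is context-free, and let p ≥ 1 be the pumping length given by the pumping lemma for CFLs.
Choose s = a^p b^p c^p. Then s ∈ L and |s| = 3p ≥ p.
By the CFL pumping lemma, s = uvxyz for some u, v, x, y, z with |vxy| ≤ p, |vy| ≥ 1, and uv^i xy^i z ∈ L for every i ≥ 0.

Because |vxy| ≤ p, the window vxy cannot contain both an a and a c: any substring of s containing both must include the entire block b^p plus at least one a and one c, so it has length ≥ p + 2 > p.
Hence at least one of the letters a, c does not occur in vy at all.

Take i = 0: the string uxz is obtained from s by deleting |vy| ≥ 1 symbols, so |uxz| = 3p − |vy| < 3p.
But the letter (a or c) that does not occur in vy still occurs exactly p times in uxz. Every string of L with exactly p copies of some letter is a^p b^p c^p, of length 3p. Since |uxz| < 3p, uxz ∉ L.

This contradicts the CFL pumping lemma, which requires uv^i xy^i z ∈ L for all i ≥ 0.
Hence L = {a^n b^n c^n : n ≥ 0} is not context-free. ∎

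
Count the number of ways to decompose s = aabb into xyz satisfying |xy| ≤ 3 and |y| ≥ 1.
6

For s = 'aabb' with pumping length p = 3:

Constraints: |xy| ≤ 3, |y| > 0

Valid decompositions (|xy| ≤ p, |y| ≥ 1):
  • x='', y='a', z='abb'
  • x='a', y='a', z='bb'
  • x='', y='aa', z='bb'
  • x='aa', y='b', z='b'
  • x='a', y='ab', z='b'
  • x='', y='aab', z='b'

Total count: 6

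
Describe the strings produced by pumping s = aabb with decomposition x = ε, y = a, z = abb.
{xy^i z : i ≥ 0} = {a^(i+1) b^2 : i ≥ 0} = {abb, aabb, aaabb, ...}

With x = ε, y = a, z = abb: Starting with aabb and pumping the first 'a' (z = abb keeps the second 'a'), we get strings with i+1 a's followed by 2 b's for i = 0, 1, 2, ...; note bb is not produced because z always contributes one a.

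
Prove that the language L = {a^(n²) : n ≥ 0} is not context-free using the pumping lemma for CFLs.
Assume for contradiction that L is context-free, and let p ≥ 1 be the pumping length given by the pumping lemma for CFLs.
Choose s = a^(p²). Then s ∈ L and |s| = p² ≥ p.
By the CFL pumping lemma, s = uvxyz for some u, v, x, y, z with |vxy| ≤ p, |vy| ≥ 1, and uv^i xy^i z ∈ L for every i ≥ 0.
All symbols are a's, so only lengths matter: let k = |vy|, with 1 ≤ k ≤ |vxy| ≤ p.

Take i = 2: |uv²xy²z| = p² + k, and p² < p² + k ≤ p² + p < (p + 1)².
So the length lies strictly between consecutive squares and is not a perfect square; uv²xy²z ∉ L.

This contradicts the CFL pumping lemma, which requires uv^i xy^i z ∈ L for all i ≥ 0.
Hence L = {a^(n²) : n ≥ 0} is not context-free. ∎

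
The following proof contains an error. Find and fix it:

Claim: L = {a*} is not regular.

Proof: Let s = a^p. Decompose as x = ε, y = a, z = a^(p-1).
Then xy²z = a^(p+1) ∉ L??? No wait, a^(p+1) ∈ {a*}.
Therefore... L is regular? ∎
Error: The proof attempts to show a*  is not regular, but a* IS regular!

Correction: a* is a regular language (recognized by a simple DFA with one accepting state and self-loop on 'a'). The pumping lemma can only prove non-regularity, not regularity. For regular languages, pumping always works.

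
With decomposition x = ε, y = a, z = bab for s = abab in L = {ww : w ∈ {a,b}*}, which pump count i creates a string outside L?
i = 2

xy²z = ε · aa · bab = aabab; aabab has odd length 5, so it cannot be written as ww and is not in L.
(Other choices also work, e.g. i = 0, 3; only i = 1 is guaranteed to stay in L since xy¹z = s.)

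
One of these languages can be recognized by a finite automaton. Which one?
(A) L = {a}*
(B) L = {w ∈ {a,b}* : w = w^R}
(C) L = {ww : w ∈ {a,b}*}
(A) {a}*

(A) L = {a}* is regular.

This can be recognized by a finite automaton (DFA/NFA).
Regular expressions like {a}* define regular languages.

The other choices are not regular:
- {ww : w ∈ {a,b}*}: After pumping, the two halves no longer match
- {w ∈ {a,b}* : w = w^R}: After pumping, the string is no longer symmetric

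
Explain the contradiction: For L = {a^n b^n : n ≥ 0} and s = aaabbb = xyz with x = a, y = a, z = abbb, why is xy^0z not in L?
xy⁰z = aabbb ∉ L

Pumping with i = 0 replaces y = a by y⁰ = ε:
- Original: s = xyz = aaabbb; aaabbb = a^3 b^3 has equal counts (3 = 3), so it is in L
- Pumped: xy⁰z = a · ε · abbb = aabbb
- aabbb has 2 a's and 3 b's; 2 ≠ 3, so it is not in L

The pumping lemma would require xy⁰z ∈ L, so this decomposition yields a contradiction.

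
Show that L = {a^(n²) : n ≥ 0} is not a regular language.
Assume for contradiction that L is regular, and let p ≥ 1 be the pumping length given by the pumping lemma.
Choose s = a^(p²). Then s ∈ L and |s| = p² ≥ p.
By the pumping lemma, s = xyz for some x, y, z with |xy| ≤ p, |y| ≥ 1, and xy^i z ∈ L for every i ≥ 0.
Here y = a^k for some k with 1 ≤ k ≤ |xy| ≤ p.

Take i = 2: |xy²z| = p² + k.
Now p² < p² + k ≤ p² + p < p² + 2p + 1 = (p + 1)².
So |xy²z| lies strictly between the consecutive squares p² and (p + 1)², hence is not a perfect square, and xy²z ∉ L.

This contradicts the pumping lemma, which requires xy^i z ∈ L for all i ≥ 0.
Hence L = {a^(n²) : n ≥ 0} is not regular. ∎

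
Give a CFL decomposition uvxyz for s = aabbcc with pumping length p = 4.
u='a', v='a', x='bb', y='c', z='c'

For s = aabbcc with pumping length p = 4:

One valid decomposition:
- u = 'a'
- v = 'a'
- x = 'bb'
- y = 'c'
- z = 'c'

Verification:
- uvxyz = 'a' + 'a' + 'bb' + 'c' + 'c' = aabbcc ✓
- |vxy| = |'abbc'| = 4 ≤ 4 ✓
- |vy| = |'ac'| = 2 > 0 ✓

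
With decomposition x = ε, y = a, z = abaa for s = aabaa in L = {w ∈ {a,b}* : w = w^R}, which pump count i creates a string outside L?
i = 2

xy²z = ε · aa · abaa = aaabaa; aaabaa reversed is aabaaa ≠ aaabaa, so it is not a palindrome and is not in L.
(Other choices also work, e.g. i = 0, 3; only i = 1 is guaranteed to stay in L since xy¹z = s.)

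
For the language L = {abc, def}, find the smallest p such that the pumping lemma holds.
p = 4

For a finite language L, the pumping lemma holds vacuously if p > max|s| for s ∈ L.

The longest string in L = {abc, def} has length 3.
If p = 4, then no string s ∈ L has |s| ≥ p, so the condition is vacuously true.

The minimum pumping length is p = 4.

Why no smaller p works: for any p ≤ 3, the longest string s ∈ L has |s| = 3 ≥ p, so it would
have to be pumpable; but pumping up (i = 2, 3, ...) produces ever longer strings, which cannot all lie in the
finite language L. So the pumping property fails for every p ≤ 3.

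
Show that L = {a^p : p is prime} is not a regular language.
Assume for contradiction that L is regular, and let p ≥ 1 be the pumping length given by the pumping lemma.
Choose a prime q with q ≥ p (one exists because there are infinitely many primes) and let s = a^q. Then s ∈ L and |s| = q ≥ p.
By the pumping lemma, s = xyz for some x, y, z with |xy| ≤ p, |y| ≥ 1, and xy^i z ∈ L for every i ≥ 0.
Here y = a^k for some k with 1 ≤ k ≤ p, and xy^i z = a^(q + (i − 1)k) for every i ≥ 0.

Take i = q + 1: |xy^(q+1) z| = q + qk = q(k + 1).
Both factors satisfy q ≥ 2 and k + 1 ≥ 2, so q(k + 1) is composite, and xy^(q+1) z ∉ L.

This contradicts the pumping lemma, which requires xy^i z ∈ L for all i ≥ 0.
Hence L = {a^p : p is prime} is not regular. ∎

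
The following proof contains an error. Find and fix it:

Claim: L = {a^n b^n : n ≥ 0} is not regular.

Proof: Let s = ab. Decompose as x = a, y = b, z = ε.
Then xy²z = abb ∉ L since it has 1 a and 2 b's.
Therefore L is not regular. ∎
Error: The string s = ab might be shorter than the pumping length p.

Correction: Choose s = a^p b^p to ensure |s| ≥ p. Also, the decomposition is wrong: with |xy| ≤ p, y cannot include b's when s starts with p a's.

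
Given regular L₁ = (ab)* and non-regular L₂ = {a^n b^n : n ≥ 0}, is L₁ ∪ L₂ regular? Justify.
No — L₁ ∪ L₂ is not regular.

Let U = (ab)* ∪ {a^n b^n}. If U were regular, then U ∩ aa*bb* would be regular (closure under intersection with a regular language). But (ab)* ∩ aa*bb* = {ab} and {a^n b^n} ∩ aa*bb* = {a^n b^n : n ≥ 1}, so U ∩ aa*bb* = {a^n b^n : n ≥ 1}, which is not regular. Hence U is not regular.

Note that the bare facts "L₁ regular, L₂ non-regular" do not settle the question by themselves: the closure of regular languages under ∪, ∩, complement and difference applies only when BOTH operands are regular. With a non-regular operand the result can come out regular or non-regular depending on the specific languages, so one has to work out L₁ ∪ L₂ for this particular pair, as above.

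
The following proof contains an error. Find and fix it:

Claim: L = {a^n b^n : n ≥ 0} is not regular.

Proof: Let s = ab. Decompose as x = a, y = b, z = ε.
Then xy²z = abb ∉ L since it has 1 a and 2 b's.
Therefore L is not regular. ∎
Error: The string s = ab might be shorter than the pumping length p.

Correction: Choose s = a^p b^p to ensure |s| ≥ p. Also, the decomposition is wrong: with |xy| ≤ p, y cannot include b's when s starts with p a's.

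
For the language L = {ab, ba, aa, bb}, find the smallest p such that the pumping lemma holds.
p = 3

For a finite language L, the pumping lemma holds vacuously if p > max|s| for s ∈ L.

The longest string in L = {ab, ba, aa, bb} has length 2.
If p = 3, then no string s ∈ L has |s| ≥ p, so the condition is vacuously true.

The minimum pumping length is p = 3.

Why no smaller p works: for any p ≤ 2, the longest string s ∈ L has |s| = 2 ≥ p, so it would
have to be pumpable; but pumping up (i = 2, 3, ...) produces ever longer strings, which cannot all lie in the
finite language L. So the pumping property fails for every p ≤ 2.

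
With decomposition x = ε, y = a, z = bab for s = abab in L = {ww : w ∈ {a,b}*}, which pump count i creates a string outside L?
i = 0

xy⁰z = ε · ε · bab = bab; bab has odd length 3, so it cannot be written as ww and is not in L.
(Other choices also work, e.g. i = 2, 3; only i = 1 is guaranteed to stay in L since xy¹z = s.)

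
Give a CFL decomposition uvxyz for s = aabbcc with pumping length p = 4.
u='a', v='a', x='bb', y='c', z='c'

For s = aabbcc with pumping length p = 4:

One valid decomposition:
- u = 'a'
- v = 'a'
- x = 'bb'
- y = 'c'
- z = 'c'

Verification:
- uvxyz = 'a' + 'a' + 'bb' + 'c' + 'c' = aabbcc ✓
- |vxy| = |'abbc'| = 4 ≤ 4 ✓
- |vy| = |'ac'| = 2 > 0 ✓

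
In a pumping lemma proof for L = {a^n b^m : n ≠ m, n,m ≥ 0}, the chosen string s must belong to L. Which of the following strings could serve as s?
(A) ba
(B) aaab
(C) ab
(B) aaab

The pumping lemma is applied to a string s that lies in L, so first check membership of each option:
- (A) ba has an a after a b, so it is not of the form a^n b^m and is not in L ✗
- (B) aaab = a^3 b^1 with 3 ≠ 1, so it is in L ✓
- (C) ab = a^1 b^1 has n = m = 1, so it is not in L ✗

Only (B) aaab is in L, so it is the only candidate that could play the role of s.
(In a complete proof one picks s in terms of the pumping length p so that |s| ≥ p is guaranteed; a fixed string like aaab illustrates the shape of such an s.)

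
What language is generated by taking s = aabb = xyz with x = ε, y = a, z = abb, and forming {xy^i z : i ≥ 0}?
{xy^i z : i ≥ 0} = {a^(i+1) b^2 : i ≥ 0} = {abb, aabb, aaabb, ...}

With x = ε, y = a, z = abb: Starting with aabb and pumping the first 'a' (z = abb keeps the second 'a'), we get strings with i+1 a's followed by 2 b's for i = 0, 1, 2, ...; note bb is not produced because z always contributes one a.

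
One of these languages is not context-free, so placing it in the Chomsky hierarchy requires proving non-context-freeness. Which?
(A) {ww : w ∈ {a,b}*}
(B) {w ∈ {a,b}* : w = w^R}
(A) {ww : w ∈ {a,b}*}

(A) {ww : w ∈ {a,b}*} requires the CFL pumping lemma.

- {w ∈ {a,b}* : w = w^R} is context-free (but not regular)
  • Can be shown non-regular with the regular pumping lemma
  • After pumping, the string is no longer symmetric

- {ww : w ∈ {a,b}*} is NOT context-free
  • Requires the CFL pumping lemma to prove
  • Cannot verify equality of two arbitrary substrings

The CFL pumping lemma is "stronger" in that it can prove non-membership
in the larger class of context-free languages.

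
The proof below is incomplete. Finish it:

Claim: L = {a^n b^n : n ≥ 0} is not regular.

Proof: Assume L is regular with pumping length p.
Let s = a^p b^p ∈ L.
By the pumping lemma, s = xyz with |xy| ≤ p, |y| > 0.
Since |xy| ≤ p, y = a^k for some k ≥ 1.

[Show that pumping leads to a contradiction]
Consider xy²z = a^(p+k) b^p.

Since k ≥ 1, we have p + k > p.
So xy²z has more a's than b's: (p+k) a's vs p b's.
This means xy²z ∉ L because a^n b^n requires equal counts.

This contradicts the pumping lemma which states xy²z ∈ L.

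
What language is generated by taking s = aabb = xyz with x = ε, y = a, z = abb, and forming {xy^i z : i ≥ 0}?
{xy^i z : i ≥ 0} = {a^(i+1) b^2 : i ≥ 0} = {abb, aabb, aaabb, ...}

With x = ε, y = a, z = abb: Starting with aabb and pumping the first 'a' (z = abb keeps the second 'a'), we get strings with i+1 a's followed by 2 b's for i = 0, 1, 2, ...; note bb is not produced because z always contributes one a.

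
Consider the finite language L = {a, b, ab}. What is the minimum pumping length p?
p = 3

For a finite language L, the pumping lemma holds vacuously if p > max|s| for s ∈ L.

The longest string in L = {a, b, ab} has length 2.
If p = 3, then no string s ∈ L has |s| ≥ p, so the condition is vacuously true.

The minimum pumping length is p = 3.

Why no smaller p works: for any p ≤ 2, the longest string s ∈ L has |s| = 2 ≥ p, so it would
have to be pumpable; but pumping up (i = 2, 3, ...) produces ever longer strings, which cannot all lie in the
finite language L. So the pumping property fails for every p ≤ 2.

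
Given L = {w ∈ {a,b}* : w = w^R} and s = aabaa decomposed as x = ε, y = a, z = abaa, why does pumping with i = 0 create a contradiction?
xy⁰z = abaa ∉ L

Pumping with i = 0 replaces y = a by y⁰ = ε:
- Original: s = xyz = aabaa; aabaa reversed is aabaa, the same string, so it is a palindrome and is in L
- Pumped: xy⁰z = ε · ε · abaa = abaa
- abaa reversed is aaba ≠ abaa, so it is not a palindrome and is not in L

The pumping lemma would require xy⁰z ∈ L, so this decomposition yields a contradiction.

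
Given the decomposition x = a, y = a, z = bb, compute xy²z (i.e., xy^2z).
aaabb

Given x = 'a', y = 'a', z = 'bb' and i = 2:

xy^2z = x + y·y·...·y (2 times) + z
       = 'a' + 'a'^2 + 'bb'
       = 'a' + 'aa' + 'bb'
       = 'aaabb'

The pumped string is 'aaabb' with length 5.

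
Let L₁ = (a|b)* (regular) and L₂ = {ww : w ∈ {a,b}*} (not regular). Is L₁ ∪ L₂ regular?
Yes — L₁ ∪ L₂ is regular.

{ww} ⊆ (a|b)*, so L₁ ∪ L₂ = (a|b)*, which is regular.

Note that the bare facts "L₁ regular, L₂ non-regular" do not settle the question by themselves: the closure of regular languages under ∪, ∩, complement and difference applies only when BOTH operands are regular. With a non-regular operand the result can come out regular or non-regular depending on the specific languages, so one has to work out L₁ ∪ L₂ for this particular pair, as above.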